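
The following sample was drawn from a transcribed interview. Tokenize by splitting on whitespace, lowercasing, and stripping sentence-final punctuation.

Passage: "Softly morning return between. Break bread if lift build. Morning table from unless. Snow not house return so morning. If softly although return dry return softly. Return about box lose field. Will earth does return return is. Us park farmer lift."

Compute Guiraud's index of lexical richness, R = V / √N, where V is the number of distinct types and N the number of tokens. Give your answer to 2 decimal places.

4.53

N = 41, V = 29.
√N = 6.403124
R = 29 / 6.403124 = 4.53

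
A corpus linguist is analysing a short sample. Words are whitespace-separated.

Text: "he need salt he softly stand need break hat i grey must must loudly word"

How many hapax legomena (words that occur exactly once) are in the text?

9

Frequencies: he:2, need:2, must:2, salt:1, softly:1, stand:1, break:1, hat:1, i:1, grey:1, loudly:1, word:1
Hapax (freq=1): break, grey, hat, i, loudly, salt, softly, stand, word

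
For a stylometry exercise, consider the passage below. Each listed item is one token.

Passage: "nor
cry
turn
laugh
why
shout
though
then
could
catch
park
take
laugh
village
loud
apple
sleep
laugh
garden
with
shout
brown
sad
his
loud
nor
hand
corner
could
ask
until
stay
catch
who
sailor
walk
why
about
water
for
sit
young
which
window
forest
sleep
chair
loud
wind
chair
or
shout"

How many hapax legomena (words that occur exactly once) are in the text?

Frequencies: laugh:3, shout:3, loud:3, nor:2, why:2, could:2, catch:2, sleep:2, chair:2, cry:1, turn:1, though:1, then:1, park:1, take:1, village:1, apple:1, garden:1, with:1, brown:1, … (20 more, each freq 1)
Hapax (freq=1): about, apple, ask, brown, corner, cry, for, forest, garden, hand, his, or, park, sad, sailor, sit, stay, take, then, though, turn, until, village, walk, water, which, who, wind, window, with, young

31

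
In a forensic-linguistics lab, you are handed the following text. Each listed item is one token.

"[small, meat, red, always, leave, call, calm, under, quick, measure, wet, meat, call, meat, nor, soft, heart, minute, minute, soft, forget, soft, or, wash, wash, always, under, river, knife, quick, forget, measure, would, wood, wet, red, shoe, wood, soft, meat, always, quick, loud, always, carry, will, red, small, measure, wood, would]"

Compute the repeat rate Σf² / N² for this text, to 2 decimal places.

Frequencies: meat:4, always:4, soft:4, red:3, quick:3, measure:3, wood:3, small:2, call:2, under:2, wet:2, minute:2, forget:2, wash:2, would:2, leave:1, calm:1, nor:1, heart:1, or:1, … (6 more, each freq 1)
Σf² = 127; N² = 2601
Repeat rate = 127 / 2601 = 0.05

0.05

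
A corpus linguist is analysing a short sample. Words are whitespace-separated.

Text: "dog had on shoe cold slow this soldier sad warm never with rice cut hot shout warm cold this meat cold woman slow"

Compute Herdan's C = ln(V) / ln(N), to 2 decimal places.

N = 23, V = 18.
ln(V) = 2.890372, ln(N) = 3.135494
C = 2.890372 / 3.135494 = 0.92

0.92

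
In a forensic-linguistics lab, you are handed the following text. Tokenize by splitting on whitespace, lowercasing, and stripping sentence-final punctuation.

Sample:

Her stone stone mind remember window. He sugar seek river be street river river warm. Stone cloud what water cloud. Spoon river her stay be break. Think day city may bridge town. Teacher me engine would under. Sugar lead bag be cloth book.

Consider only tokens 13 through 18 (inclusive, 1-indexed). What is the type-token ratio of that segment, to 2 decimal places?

Segment tokens 13–18: river, river, warm, stone, cloud, what
Segment N = 6, segment V = 5.
TTR = 5 / 6 = 0.83

0.83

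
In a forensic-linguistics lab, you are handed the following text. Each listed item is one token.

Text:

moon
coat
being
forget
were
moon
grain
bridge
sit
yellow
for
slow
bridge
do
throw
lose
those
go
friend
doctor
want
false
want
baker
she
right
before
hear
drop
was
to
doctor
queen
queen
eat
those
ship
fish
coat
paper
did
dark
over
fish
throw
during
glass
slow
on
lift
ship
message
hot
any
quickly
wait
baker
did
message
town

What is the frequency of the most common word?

2

Frequencies: moon:2, coat:2, bridge:2, slow:2, throw:2, those:2, doctor:2, want:2, baker:2, queen:2, ship:2, fish:2, did:2, message:2, being:1, forget:1, were:1, grain:1, sit:1, yellow:1, … (26 more, each freq 1)
Most common: 'moon' with frequency 2.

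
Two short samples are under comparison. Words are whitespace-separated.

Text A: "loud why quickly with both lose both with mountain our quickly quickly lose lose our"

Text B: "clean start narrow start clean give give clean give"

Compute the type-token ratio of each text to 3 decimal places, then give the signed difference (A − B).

0.089

TTR(A) = 8/15 = 0.533
TTR(B) = 4/9 = 0.444
Difference = 0.533 − 0.444 = 0.089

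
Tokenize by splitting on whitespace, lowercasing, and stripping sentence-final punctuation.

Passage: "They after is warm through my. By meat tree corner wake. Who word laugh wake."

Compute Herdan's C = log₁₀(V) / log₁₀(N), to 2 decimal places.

0.97

N = 15, V = 14.
log₁₀(V) = 1.146128, log₁₀(N) = 1.176091
C = 1.146128 / 1.176091 = 0.97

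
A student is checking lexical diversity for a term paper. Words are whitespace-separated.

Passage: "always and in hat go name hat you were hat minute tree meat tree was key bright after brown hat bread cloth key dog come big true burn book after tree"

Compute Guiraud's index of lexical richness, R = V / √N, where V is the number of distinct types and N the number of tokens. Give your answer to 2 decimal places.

N = 31, V = 24.
√N = 5.567764
R = 24 / 5.567764 = 4.31

4.31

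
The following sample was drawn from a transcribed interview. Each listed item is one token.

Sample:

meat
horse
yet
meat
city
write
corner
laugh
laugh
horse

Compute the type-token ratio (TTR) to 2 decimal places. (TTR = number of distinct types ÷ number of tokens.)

N = 10 tokens, V = 7 types.
TTR = V / N = 7 / 10 = 0.70

0.70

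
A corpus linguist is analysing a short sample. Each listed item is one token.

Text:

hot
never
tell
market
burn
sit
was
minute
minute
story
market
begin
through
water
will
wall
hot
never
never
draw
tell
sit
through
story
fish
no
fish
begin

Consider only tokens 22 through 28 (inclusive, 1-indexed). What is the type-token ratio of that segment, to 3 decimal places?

Segment tokens 22–28: sit, through, story, fish, no, fish, begin
Segment N = 7, segment V = 6.
TTR = 6 / 7 = 0.857

0.857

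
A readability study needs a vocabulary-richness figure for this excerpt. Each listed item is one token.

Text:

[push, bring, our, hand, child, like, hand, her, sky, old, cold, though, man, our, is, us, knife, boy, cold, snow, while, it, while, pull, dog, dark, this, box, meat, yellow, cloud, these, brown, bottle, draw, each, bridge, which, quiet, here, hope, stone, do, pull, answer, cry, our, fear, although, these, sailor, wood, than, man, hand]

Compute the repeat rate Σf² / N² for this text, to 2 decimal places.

Frequencies: our:3, hand:3, cold:2, man:2, while:2, pull:2, these:2, push:1, bring:1, child:1, like:1, her:1, sky:1, old:1, though:1, is:1, us:1, knife:1, boy:1, snow:1, … (26 more, each freq 1)
Σf² = 77; N² = 3025
Repeat rate = 77 / 3025 = 0.03

0.03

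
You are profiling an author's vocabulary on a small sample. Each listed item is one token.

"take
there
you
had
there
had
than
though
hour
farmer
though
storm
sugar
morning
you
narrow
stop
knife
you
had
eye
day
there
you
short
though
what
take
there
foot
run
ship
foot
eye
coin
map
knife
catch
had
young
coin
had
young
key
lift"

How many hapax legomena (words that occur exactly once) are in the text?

Frequencies: had:5, there:4, you:4, though:3, take:2, knife:2, eye:2, foot:2, coin:2, young:2, than:1, hour:1, farmer:1, storm:1, sugar:1, morning:1, narrow:1, stop:1, day:1, short:1, … (7 more, each freq 1)
Hapax (freq=1): catch, day, farmer, hour, key, lift, map, morning, narrow, run, ship, short, stop, storm, sugar, than, what

17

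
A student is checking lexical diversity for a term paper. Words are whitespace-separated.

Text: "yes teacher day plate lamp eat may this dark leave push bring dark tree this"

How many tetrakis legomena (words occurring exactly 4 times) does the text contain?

0

Frequencies: this:2, dark:2, yes:1, teacher:1, day:1, plate:1, lamp:1, eat:1, may:1, leave:1, push:1, bring:1, tree:1
Words with frequency 4: (none)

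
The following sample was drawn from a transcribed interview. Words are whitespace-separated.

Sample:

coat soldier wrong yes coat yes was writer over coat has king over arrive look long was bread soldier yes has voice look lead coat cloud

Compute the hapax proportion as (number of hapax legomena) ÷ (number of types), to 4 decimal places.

0.5625

Frequencies: coat:4, yes:3, soldier:2, was:2, over:2, has:2, look:2, wrong:1, writer:1, king:1, arrive:1, long:1, bread:1, voice:1, lead:1, cloud:1
Hapax count = 9; type count = 16.
Ratio = 9 / 16 = 0.5625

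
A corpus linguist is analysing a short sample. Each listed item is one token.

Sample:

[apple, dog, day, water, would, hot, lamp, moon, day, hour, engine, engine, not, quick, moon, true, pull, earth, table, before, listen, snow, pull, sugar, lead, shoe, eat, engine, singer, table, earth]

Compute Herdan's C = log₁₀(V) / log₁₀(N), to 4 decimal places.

N = 31, V = 24.
log₁₀(V) = 1.380211, log₁₀(N) = 1.491362
C = 1.380211 / 1.491362 = 0.9255

0.9255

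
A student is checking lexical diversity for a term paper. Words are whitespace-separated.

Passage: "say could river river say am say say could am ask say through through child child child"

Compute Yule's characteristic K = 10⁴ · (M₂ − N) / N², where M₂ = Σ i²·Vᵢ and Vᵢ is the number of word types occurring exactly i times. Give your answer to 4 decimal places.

1176.4706

Frequencies: say:5, child:3, could:2, river:2, am:2, through:2, ask:1
N = 17. Frequency spectrum: V_1=1, V_2=4, V_3=1, V_5=1
M₂ = 1²·1 + 2²·4 + 3²·1 + 5²·1 = 51
K = 10000 × (51 − 17) / 17² = 1176.4706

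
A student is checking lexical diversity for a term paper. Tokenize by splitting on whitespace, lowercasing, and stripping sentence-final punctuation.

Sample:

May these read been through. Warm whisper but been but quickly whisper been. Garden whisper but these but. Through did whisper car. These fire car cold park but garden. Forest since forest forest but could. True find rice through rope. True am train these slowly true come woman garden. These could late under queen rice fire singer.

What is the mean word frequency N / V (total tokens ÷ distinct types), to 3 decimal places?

N = 57 tokens, V = 31 types.
Mean frequency = N / V = 57 / 31 = 1.839

1.839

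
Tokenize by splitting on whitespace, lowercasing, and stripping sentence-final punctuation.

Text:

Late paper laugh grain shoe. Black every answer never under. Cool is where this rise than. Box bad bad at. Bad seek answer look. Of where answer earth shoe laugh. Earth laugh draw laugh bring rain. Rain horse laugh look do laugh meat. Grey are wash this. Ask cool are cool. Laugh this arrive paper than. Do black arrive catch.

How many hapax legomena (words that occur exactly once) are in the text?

19

Frequencies: laugh:7, answer:3, cool:3, this:3, bad:3, paper:2, shoe:2, black:2, where:2, than:2, look:2, earth:2, rain:2, do:2, are:2, arrive:2, late:1, grain:1, every:1, never:1, … (15 more, each freq 1)
Hapax (freq=1): ask, at, box, bring, catch, draw, every, grain, grey, horse, is, late, meat, never, of, rise, seek, under, wash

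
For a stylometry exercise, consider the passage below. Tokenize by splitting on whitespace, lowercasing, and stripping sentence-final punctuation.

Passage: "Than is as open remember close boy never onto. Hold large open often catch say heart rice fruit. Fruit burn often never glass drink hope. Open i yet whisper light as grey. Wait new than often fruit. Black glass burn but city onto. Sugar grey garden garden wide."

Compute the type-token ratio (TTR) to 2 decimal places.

0.71

N = 48 tokens, V = 34 types.
TTR = V / N = 34 / 48 = 0.71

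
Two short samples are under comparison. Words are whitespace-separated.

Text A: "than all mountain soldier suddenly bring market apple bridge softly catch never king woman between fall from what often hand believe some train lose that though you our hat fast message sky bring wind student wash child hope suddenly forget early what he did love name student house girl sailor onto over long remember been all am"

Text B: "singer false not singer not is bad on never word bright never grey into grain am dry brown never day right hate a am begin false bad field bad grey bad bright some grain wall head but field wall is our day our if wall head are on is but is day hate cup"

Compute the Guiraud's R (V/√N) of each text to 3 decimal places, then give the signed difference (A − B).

2.942

A: V=52, N=57, R=6.888
B: V=29, N=54, R=3.946
Difference = 6.888 − 3.946 = 2.942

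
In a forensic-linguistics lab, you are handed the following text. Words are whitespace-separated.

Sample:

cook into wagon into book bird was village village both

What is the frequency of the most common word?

2

Frequencies: into:2, village:2, cook:1, wagon:1, book:1, bird:1, was:1, both:1
Most common: 'into' with frequency 2.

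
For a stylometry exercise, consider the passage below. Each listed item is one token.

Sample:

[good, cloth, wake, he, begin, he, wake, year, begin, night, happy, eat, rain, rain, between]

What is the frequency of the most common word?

Frequencies: wake:2, he:2, begin:2, rain:2, good:1, cloth:1, year:1, night:1, happy:1, eat:1, between:1
Most common: 'wake' with frequency 2.

2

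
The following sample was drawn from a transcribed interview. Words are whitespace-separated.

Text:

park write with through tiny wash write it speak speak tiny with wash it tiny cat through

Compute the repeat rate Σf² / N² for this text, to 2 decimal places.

0.12

Frequencies: tiny:3, write:2, with:2, through:2, wash:2, it:2, speak:2, park:1, cat:1
Σf² = 35; N² = 289
Repeat rate = 35 / 289 = 0.12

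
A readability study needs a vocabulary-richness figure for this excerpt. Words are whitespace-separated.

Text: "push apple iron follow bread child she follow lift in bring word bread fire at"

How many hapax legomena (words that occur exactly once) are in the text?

Frequencies: follow:2, bread:2, push:1, apple:1, iron:1, child:1, she:1, lift:1, in:1, bring:1, word:1, fire:1, at:1
Hapax (freq=1): apple, at, bring, child, fire, in, iron, lift, push, she, word

11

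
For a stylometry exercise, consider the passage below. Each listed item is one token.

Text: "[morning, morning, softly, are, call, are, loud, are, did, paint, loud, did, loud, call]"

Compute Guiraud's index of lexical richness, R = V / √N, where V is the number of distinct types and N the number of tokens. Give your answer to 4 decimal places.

N = 14, V = 7.
√N = 3.741657
R = 7 / 3.741657 = 1.8708

1.8708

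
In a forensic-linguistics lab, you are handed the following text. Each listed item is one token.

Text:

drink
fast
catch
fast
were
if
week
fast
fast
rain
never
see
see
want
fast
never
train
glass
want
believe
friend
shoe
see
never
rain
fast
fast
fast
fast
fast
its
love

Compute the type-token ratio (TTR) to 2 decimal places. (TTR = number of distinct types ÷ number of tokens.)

N = 32 tokens, V = 17 types.
TTR = V / N = 17 / 32 = 0.53

0.53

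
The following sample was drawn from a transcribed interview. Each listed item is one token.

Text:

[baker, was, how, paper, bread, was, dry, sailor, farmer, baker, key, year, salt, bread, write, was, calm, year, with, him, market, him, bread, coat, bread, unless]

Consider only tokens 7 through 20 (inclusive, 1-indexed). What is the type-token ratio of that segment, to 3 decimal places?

Segment tokens 7–20: dry, sailor, farmer, baker, key, year, salt, bread, write, was, calm, year, with, him
Segment N = 14, segment V = 13.
TTR = 13 / 14 = 0.929

0.929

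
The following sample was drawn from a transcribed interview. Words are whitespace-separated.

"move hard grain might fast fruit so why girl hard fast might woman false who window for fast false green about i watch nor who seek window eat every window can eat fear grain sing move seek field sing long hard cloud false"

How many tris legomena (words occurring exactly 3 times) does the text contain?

Frequencies: hard:3, fast:3, false:3, window:3, move:2, grain:2, might:2, who:2, seek:2, eat:2, sing:2, fruit:1, so:1, why:1, girl:1, woman:1, for:1, green:1, about:1, i:1, … (8 more, each freq 1)
Words with frequency 3: false, fast, hard, window

4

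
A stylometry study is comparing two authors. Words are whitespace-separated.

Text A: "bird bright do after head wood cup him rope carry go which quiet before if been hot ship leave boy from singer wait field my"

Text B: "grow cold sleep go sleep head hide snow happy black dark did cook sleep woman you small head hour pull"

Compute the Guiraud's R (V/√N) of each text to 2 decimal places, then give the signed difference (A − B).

1.20

A: V=25, N=25, R=5.00
B: V=17, N=20, R=3.80
Difference = 5.00 − 3.80 = 1.20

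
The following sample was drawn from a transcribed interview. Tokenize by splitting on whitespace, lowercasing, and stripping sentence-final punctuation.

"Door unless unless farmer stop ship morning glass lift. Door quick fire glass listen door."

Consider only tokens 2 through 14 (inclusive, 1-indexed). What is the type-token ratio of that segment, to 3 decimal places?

0.846

Segment tokens 2–14: unless, unless, farmer, stop, ship, morning, glass, lift, door, quick, fire, glass, listen
Segment N = 13, segment V = 11.
TTR = 11 / 13 = 0.846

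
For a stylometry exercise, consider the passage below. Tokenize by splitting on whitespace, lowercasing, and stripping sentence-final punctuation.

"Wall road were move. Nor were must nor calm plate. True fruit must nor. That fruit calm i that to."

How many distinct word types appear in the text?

Distinct types: {calm, fruit, i, move, must, nor, plate, road, that, to, true, wall, were}
V = 13

13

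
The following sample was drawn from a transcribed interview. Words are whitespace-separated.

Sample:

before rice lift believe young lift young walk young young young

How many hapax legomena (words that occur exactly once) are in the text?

4

Frequencies: young:5, lift:2, before:1, rice:1, believe:1, walk:1
Hapax (freq=1): before, believe, rice, walk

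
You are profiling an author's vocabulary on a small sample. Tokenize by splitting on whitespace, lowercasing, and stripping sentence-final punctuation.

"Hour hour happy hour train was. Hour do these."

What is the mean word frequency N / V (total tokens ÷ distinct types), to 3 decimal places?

N = 9 tokens, V = 6 types.
Mean frequency = N / V = 9 / 6 = 1.500

1.500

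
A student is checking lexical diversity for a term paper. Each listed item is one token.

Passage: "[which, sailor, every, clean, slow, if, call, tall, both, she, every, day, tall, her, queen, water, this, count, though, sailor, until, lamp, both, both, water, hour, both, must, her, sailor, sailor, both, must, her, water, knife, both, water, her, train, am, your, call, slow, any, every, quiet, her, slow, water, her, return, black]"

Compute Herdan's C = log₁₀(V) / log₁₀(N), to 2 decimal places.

N = 53, V = 29.
log₁₀(V) = 1.462398, log₁₀(N) = 1.724276
C = 1.462398 / 1.724276 = 0.85

0.85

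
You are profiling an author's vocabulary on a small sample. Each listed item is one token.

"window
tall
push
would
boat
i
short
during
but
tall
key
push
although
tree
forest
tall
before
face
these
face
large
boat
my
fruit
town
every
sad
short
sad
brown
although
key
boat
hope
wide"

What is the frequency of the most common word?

3

Frequencies: tall:3, boat:3, push:2, short:2, key:2, although:2, face:2, sad:2, window:1, would:1, i:1, during:1, but:1, tree:1, forest:1, before:1, these:1, large:1, my:1, fruit:1, … (5 more, each freq 1)
Most common: 'tall' with frequency 3.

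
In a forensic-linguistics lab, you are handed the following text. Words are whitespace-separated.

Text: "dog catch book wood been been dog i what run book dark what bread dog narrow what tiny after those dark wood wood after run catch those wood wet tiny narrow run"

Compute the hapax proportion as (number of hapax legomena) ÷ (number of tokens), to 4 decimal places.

0.0938

Frequencies: wood:4, dog:3, what:3, run:3, catch:2, book:2, been:2, dark:2, narrow:2, tiny:2, after:2, those:2, i:1, bread:1, wet:1
Hapax count = 3; token count = 32.
Ratio = 3 / 32 = 0.0938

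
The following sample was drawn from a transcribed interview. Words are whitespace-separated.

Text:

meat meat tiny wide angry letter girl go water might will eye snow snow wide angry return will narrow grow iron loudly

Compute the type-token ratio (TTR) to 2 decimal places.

N = 22 tokens, V = 17 types.
TTR = V / N = 17 / 22 = 0.77

0.77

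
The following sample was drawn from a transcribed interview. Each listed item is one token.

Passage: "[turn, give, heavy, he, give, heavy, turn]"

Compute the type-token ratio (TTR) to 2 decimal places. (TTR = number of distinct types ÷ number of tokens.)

N = 7 tokens, V = 4 types.
TTR = V / N = 4 / 7 = 0.57

0.57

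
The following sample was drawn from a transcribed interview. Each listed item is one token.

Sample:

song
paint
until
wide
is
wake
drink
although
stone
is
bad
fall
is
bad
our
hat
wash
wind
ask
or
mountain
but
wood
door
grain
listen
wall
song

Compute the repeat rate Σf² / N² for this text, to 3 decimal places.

0.048

Frequencies: is:3, song:2, bad:2, paint:1, until:1, wide:1, wake:1, drink:1, although:1, stone:1, fall:1, our:1, hat:1, wash:1, wind:1, ask:1, or:1, mountain:1, but:1, wood:1, … (4 more, each freq 1)
Σf² = 38; N² = 784
Repeat rate = 38 / 784 = 0.048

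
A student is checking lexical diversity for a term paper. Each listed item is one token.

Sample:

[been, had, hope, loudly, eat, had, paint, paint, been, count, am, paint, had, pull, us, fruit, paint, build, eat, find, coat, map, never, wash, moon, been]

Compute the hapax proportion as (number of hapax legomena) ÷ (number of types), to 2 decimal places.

0.78

Frequencies: paint:4, been:3, had:3, eat:2, hope:1, loudly:1, count:1, am:1, pull:1, us:1, fruit:1, build:1, find:1, coat:1, map:1, never:1, wash:1, moon:1
Hapax count = 14; type count = 18.
Ratio = 14 / 18 = 0.78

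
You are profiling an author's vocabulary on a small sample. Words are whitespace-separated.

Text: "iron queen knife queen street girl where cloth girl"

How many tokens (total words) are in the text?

9

Tokens: iron, queen, knife, queen, street, girl, where, cloth, girl
N = 9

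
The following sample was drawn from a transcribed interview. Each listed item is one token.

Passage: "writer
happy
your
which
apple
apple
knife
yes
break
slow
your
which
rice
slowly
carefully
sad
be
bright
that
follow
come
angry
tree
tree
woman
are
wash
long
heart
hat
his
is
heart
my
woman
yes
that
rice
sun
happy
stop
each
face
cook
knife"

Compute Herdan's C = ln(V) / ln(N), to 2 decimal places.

N = 45, V = 34.
ln(V) = 3.526361, ln(N) = 3.806662
C = 3.526361 / 3.806662 = 0.93

0.93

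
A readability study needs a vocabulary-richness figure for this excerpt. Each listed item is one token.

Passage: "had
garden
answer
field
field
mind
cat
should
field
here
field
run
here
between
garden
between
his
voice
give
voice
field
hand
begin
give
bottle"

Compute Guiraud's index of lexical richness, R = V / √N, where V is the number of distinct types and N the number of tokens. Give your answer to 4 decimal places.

3.2000

N = 25, V = 16.
√N = 5.000000
R = 16 / 5.000000 = 3.2000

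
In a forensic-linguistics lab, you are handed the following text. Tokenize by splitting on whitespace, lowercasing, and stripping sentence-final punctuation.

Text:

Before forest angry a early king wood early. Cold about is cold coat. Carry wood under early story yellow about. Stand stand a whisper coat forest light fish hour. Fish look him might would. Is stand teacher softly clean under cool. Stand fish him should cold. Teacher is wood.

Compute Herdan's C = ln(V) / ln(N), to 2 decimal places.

N = 49, V = 29.
ln(V) = 3.367296, ln(N) = 3.891820
C = 3.367296 / 3.891820 = 0.87

0.87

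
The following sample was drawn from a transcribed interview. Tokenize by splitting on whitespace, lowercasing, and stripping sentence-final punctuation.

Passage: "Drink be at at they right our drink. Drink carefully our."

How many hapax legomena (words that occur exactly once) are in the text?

4

Frequencies: drink:3, at:2, our:2, be:1, they:1, right:1, carefully:1
Hapax (freq=1): be, carefully, right, they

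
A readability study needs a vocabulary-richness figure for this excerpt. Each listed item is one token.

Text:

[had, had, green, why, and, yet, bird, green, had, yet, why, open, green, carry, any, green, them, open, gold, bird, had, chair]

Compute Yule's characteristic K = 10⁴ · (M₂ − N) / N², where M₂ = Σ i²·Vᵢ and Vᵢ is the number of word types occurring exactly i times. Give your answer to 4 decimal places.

661.1570

Frequencies: had:4, green:4, why:2, yet:2, bird:2, open:2, and:1, carry:1, any:1, them:1, gold:1, chair:1
N = 22. Frequency spectrum: V_1=6, V_2=4, V_4=2
M₂ = 1²·6 + 2²·4 + 4²·2 = 54
K = 10000 × (54 − 22) / 22² = 661.1570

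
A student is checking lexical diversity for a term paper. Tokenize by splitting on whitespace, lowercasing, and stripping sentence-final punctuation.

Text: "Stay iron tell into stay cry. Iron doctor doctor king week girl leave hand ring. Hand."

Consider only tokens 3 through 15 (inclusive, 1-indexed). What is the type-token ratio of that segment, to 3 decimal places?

0.923

Segment tokens 3–15: tell, into, stay, cry, iron, doctor, doctor, king, week, girl, leave, hand, ring
Segment N = 13, segment V = 12.
TTR = 12 / 13 = 0.923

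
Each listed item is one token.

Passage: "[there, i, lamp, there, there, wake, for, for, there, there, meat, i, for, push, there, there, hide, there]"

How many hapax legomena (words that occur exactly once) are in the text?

Frequencies: there:8, for:3, i:2, lamp:1, wake:1, meat:1, push:1, hide:1
Hapax (freq=1): hide, lamp, meat, push, wake

5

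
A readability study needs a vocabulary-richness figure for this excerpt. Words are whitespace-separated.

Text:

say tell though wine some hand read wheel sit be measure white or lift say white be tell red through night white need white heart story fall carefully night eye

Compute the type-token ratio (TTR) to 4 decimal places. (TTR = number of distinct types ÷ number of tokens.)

N = 30 tokens, V = 23 types.
TTR = V / N = 23 / 30 = 0.7667

0.7667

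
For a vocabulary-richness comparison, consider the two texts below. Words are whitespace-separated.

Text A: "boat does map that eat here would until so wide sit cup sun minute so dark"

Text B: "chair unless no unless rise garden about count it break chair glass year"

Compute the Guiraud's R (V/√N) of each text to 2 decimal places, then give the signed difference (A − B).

A: V=15, N=16, R=3.75
B: V=11, N=13, R=3.05
Difference = 3.75 − 3.05 = 0.70

0.70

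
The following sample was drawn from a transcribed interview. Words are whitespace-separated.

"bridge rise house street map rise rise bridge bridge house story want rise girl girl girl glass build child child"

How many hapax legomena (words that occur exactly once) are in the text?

6

Frequencies: rise:4, bridge:3, girl:3, house:2, child:2, street:1, map:1, story:1, want:1, glass:1, build:1
Hapax (freq=1): build, glass, map, story, street, want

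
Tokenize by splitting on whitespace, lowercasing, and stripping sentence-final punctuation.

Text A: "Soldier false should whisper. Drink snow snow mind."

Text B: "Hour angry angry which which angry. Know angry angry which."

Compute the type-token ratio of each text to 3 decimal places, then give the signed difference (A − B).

0.475

TTR(A) = 7/8 = 0.875
TTR(B) = 4/10 = 0.400
Difference = 0.875 − 0.400 = 0.475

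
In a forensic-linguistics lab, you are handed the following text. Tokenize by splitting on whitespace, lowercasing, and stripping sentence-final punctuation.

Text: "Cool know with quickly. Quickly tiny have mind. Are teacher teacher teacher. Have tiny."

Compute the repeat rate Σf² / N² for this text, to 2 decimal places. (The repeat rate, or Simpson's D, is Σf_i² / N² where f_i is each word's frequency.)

Frequencies: teacher:3, quickly:2, tiny:2, have:2, cool:1, know:1, with:1, mind:1, are:1
Σf² = 26; N² = 196
Repeat rate = 26 / 196 = 0.13

0.13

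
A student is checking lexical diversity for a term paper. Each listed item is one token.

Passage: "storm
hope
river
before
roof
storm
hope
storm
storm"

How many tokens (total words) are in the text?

Tokens: storm, hope, river, before, roof, storm, hope, storm, storm
N = 9

9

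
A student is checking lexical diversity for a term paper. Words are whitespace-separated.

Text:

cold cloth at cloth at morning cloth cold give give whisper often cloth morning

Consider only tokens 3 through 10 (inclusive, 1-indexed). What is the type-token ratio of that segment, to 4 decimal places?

0.6250

Segment tokens 3–10: at, cloth, at, morning, cloth, cold, give, give
Segment N = 8, segment V = 5.
TTR = 5 / 8 = 0.6250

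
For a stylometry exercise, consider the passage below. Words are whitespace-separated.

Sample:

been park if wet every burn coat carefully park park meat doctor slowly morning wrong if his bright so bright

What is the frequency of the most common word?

Frequencies: park:3, if:2, bright:2, been:1, wet:1, every:1, burn:1, coat:1, carefully:1, meat:1, doctor:1, slowly:1, morning:1, wrong:1, his:1, so:1
Most common: 'park' with frequency 3.

3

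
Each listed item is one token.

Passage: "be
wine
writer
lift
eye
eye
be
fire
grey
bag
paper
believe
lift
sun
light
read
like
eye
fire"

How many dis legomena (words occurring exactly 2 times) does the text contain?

Frequencies: eye:3, be:2, lift:2, fire:2, wine:1, writer:1, grey:1, bag:1, paper:1, believe:1, sun:1, light:1, read:1, like:1
Words with frequency 2: be, fire, lift

3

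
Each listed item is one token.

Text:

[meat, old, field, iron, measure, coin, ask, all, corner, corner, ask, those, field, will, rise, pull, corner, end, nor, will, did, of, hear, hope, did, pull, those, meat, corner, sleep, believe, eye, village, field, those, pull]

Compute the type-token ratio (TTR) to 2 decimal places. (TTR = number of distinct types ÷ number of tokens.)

0.64

N = 36 tokens, V = 23 types.
TTR = V / N = 23 / 36 = 0.64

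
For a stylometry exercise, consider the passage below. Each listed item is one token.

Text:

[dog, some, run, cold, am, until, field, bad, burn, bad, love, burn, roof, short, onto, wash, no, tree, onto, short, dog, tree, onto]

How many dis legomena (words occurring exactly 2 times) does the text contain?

5

Frequencies: onto:3, dog:2, bad:2, burn:2, short:2, tree:2, some:1, run:1, cold:1, am:1, until:1, field:1, love:1, roof:1, wash:1, no:1
Words with frequency 2: bad, burn, dog, short, tree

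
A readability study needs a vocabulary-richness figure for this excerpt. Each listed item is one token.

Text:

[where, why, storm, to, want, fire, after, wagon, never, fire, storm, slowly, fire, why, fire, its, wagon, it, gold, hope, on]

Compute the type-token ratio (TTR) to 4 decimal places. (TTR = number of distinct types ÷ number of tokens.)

0.7143

N = 21 tokens, V = 15 types.
TTR = V / N = 15 / 21 = 0.7143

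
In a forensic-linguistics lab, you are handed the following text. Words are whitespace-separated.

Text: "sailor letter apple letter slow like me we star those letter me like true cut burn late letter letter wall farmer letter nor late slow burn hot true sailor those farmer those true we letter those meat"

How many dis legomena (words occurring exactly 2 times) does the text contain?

Frequencies: letter:7, those:4, true:3, sailor:2, slow:2, like:2, me:2, we:2, burn:2, late:2, farmer:2, apple:1, star:1, cut:1, wall:1, nor:1, hot:1, meat:1
Words with frequency 2: burn, farmer, late, like, me, sailor, slow, we

8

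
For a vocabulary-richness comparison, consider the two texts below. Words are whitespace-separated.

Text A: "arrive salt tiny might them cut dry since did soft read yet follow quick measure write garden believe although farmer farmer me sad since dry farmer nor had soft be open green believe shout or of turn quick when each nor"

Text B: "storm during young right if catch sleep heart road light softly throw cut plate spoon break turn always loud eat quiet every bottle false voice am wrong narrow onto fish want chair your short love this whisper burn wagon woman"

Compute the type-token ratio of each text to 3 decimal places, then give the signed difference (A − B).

-0.195

TTR(A) = 33/41 = 0.805
TTR(B) = 40/40 = 1.000
Difference = 0.805 − 1.000 = -0.195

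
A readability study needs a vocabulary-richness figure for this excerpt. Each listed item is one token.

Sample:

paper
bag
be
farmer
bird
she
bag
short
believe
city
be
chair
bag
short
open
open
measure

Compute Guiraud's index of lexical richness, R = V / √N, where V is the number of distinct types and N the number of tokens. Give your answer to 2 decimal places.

2.91

N = 17, V = 12.
√N = 4.123106
R = 12 / 4.123106 = 2.91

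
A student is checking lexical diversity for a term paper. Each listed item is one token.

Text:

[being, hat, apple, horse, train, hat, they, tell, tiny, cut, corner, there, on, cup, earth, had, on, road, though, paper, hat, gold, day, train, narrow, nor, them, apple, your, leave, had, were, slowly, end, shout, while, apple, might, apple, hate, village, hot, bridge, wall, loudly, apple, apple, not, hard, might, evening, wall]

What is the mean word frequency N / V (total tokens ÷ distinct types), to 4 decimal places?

N = 52 tokens, V = 40 types.
Mean frequency = N / V = 52 / 40 = 1.3000

1.3000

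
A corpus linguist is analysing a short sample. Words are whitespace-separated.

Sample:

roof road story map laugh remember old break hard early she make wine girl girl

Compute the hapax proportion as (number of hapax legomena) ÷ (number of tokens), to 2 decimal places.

0.87

Frequencies: girl:2, roof:1, road:1, story:1, map:1, laugh:1, remember:1, old:1, break:1, hard:1, early:1, she:1, make:1, wine:1
Hapax count = 13; token count = 15.
Ratio = 13 / 15 = 0.87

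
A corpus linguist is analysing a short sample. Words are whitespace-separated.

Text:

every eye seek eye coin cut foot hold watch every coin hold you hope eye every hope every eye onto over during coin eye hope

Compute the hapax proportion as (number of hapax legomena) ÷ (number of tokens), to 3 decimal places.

Frequencies: eye:5, every:4, coin:3, hope:3, hold:2, seek:1, cut:1, foot:1, watch:1, you:1, onto:1, over:1, during:1
Hapax count = 8; token count = 25.
Ratio = 8 / 25 = 0.320

0.320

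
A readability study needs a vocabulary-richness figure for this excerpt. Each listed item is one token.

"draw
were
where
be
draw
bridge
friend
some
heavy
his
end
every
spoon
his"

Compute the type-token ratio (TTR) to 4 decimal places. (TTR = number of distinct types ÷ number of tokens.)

N = 14 tokens, V = 12 types.
TTR = V / N = 12 / 14 = 0.8571

0.8571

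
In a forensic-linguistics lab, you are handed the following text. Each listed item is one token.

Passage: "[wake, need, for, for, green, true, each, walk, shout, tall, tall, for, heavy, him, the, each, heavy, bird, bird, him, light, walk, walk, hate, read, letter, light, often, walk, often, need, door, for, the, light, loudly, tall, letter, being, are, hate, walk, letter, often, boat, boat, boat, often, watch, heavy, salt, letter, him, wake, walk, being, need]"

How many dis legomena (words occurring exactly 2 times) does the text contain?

Frequencies: walk:6, for:4, letter:4, often:4, need:3, tall:3, heavy:3, him:3, light:3, boat:3, wake:2, each:2, the:2, bird:2, hate:2, being:2, green:1, true:1, shout:1, read:1, … (5 more, each freq 1)
Words with frequency 2: being, bird, each, hate, the, wake

6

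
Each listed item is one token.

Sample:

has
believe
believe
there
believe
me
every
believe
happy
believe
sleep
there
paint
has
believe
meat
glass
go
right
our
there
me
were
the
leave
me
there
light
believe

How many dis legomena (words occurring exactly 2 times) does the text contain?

Frequencies: believe:7, there:4, me:3, has:2, every:1, happy:1, sleep:1, paint:1, meat:1, glass:1, go:1, right:1, our:1, were:1, the:1, leave:1, light:1
Words with frequency 2: has

1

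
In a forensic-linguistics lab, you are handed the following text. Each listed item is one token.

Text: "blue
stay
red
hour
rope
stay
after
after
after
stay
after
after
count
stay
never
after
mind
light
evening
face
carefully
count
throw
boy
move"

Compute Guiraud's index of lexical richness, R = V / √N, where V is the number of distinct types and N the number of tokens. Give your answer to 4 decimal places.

N = 25, V = 16.
√N = 5.000000
R = 16 / 5.000000 = 3.2000

3.2000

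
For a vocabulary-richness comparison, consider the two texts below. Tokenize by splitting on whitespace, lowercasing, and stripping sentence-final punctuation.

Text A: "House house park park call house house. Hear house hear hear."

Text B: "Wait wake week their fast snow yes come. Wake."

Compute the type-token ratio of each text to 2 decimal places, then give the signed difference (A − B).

-0.53

TTR(A) = 4/11 = 0.36
TTR(B) = 8/9 = 0.89
Difference = 0.36 − 0.89 = -0.53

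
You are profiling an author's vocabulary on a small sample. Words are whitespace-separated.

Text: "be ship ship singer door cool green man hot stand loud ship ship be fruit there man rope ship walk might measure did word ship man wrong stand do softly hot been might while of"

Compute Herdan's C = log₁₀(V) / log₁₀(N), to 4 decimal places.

0.8939

N = 35, V = 24.
log₁₀(V) = 1.380211, log₁₀(N) = 1.544068
C = 1.380211 / 1.544068 = 0.8939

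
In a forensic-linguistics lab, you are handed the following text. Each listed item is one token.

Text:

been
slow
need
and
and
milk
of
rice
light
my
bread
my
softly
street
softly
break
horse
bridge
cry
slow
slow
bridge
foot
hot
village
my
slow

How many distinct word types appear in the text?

Distinct types: {and, been, bread, break, bridge, cry, foot, horse, hot, light, milk, my, need, of, rice, slow, softly, street, village}
V = 19

19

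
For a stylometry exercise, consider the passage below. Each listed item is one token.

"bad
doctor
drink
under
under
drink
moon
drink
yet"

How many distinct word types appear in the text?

Distinct types: {bad, doctor, drink, moon, under, yet}
V = 6

6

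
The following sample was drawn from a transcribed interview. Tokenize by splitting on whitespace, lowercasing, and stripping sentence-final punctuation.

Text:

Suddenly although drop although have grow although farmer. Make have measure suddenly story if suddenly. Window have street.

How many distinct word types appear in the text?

12

Distinct types: {although, drop, farmer, grow, have, if, make, measure, story, street, suddenly, window}
V = 12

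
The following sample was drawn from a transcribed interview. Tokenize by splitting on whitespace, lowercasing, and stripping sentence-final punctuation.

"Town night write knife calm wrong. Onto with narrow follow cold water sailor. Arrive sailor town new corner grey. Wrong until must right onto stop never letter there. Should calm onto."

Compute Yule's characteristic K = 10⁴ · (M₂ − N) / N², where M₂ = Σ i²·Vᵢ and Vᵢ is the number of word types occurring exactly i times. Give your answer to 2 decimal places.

145.68

Frequencies: onto:3, town:2, calm:2, wrong:2, sailor:2, night:1, write:1, knife:1, with:1, narrow:1, follow:1, cold:1, water:1, arrive:1, new:1, corner:1, grey:1, until:1, must:1, right:1, … (5 more, each freq 1)
N = 31. Frequency spectrum: V_1=20, V_2=4, V_3=1
M₂ = 1²·20 + 2²·4 + 3²·1 = 45
K = 10000 × (45 − 31) / 31² = 145.68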